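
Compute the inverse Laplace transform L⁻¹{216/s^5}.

L⁻¹{n!/s^(n+1)} = t^n with n=4. So L⁻¹{24/s^5} = t^4, and L⁻¹{216/s^5} = (216/24)·t^4 = 9·t^4

Final answer: 9·t^4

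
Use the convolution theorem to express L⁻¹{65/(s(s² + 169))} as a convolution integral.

65/(s(s² + 169)) = (1/s)·(65/(s² + 169)) = L{1}·L{5·sin(13t)}. So f(t) = 1*(5·sin(13t)) = ∫₀ᵗ 5·sin(13τ) dτ

Final answer: ∫₀ᵗ 5·sin(13τ) dτ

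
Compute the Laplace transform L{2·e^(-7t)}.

L{e^(at)} = 1/(s-a), so L{e^(-7t)} = 1/(s+7). Then L{2·e^(-7t)} = 2/(s+7)

Final answer: 2/(s+7)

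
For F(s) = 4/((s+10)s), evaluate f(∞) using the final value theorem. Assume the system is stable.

f(∞) = lim_{s→0} sF(s) = lim_{s→0} 4/(s+10) = 2/5

Final answer: 2/5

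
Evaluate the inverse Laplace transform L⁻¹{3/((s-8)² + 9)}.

Using frequency shift, L⁻¹{3/((s-8)² + 9)} = e^(8t)·sin(3t)

Final answer: e^(8t)·sin(3t)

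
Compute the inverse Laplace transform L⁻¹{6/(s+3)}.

L⁻¹{1/(s-a)} = e^(at), so L⁻¹{1/(s+3)} = e^(-3t), and L⁻¹{6/(s+3)} = 6·e^(-3t)

Final answer: 6·e^(-3t)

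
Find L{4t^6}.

L{t^n} = n!/s^(n+1). So L{4t^6} = 4·6!/s^7 = 2880/s^7

Final answer: 2880/s^7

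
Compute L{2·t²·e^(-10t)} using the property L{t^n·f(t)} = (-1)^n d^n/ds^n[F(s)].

L{e^(-10t)} = 1/(s+10). d/ds[1/(s+10)] = -1/(s+10)². d²/ds²[1/(s+10)] = 2/(s+10)³. So L{t²·e^(-10t)} = (-1)² · 2/(s+10)³ = 2/(s+10)³. Then L{2·t²·e^(-10t)} = 2·2/(s+10)³ = 4/(s+10)³

Final answer: 4/(s+10)³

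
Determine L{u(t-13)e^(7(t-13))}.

u(t-a)f(t-a) with f(t)=e^(7t). L{e^(7t)} = 1/(s-7). By time shift: e^(-13s)/(s-7)

Final answer: e^(-13s)/(s-7)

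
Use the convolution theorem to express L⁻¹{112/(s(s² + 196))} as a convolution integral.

112/(s(s² + 196)) = (1/s)·(112/(s² + 196)) = L{1}·L{8·sin(14t)}. So f(t) = 1*(8·sin(14t)) = ∫₀ᵗ 8·sin(14τ) dτ

Final answer: ∫₀ᵗ 8·sin(14τ) dτ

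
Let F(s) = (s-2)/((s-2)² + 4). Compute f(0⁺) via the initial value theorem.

f(0⁺) = lim_{s→∞} sF(s) = lim_{s→∞} s(s-2)/((s-2)² + 4) = 1

Final answer: 1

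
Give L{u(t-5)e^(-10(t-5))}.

u(t-a)f(t-a) with f(t)=e^(-10t). L{e^(-10t)} = 1/(s+10). By time shift: e^(-5s)/(s+10)

Final answer: e^(-5s)/(s+10)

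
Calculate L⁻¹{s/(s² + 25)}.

This is the form c·s/(s² + a²) with a = 5. L⁻¹ = cos(5t)

Final answer: cos(5t)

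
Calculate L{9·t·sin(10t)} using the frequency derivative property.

L{sin(10t)} = 10/(s² + 100). By L{t·f(t)} = -F'(s): -d/ds[10/(s² + 100)] = -(10)·(-2s)/(s² + 100)² = 20s/(s² + 100)². Then L{9·t·sin(10t)} = 9·20s/(s² + 100)² = 180s/(s² + 100)²

Final answer: 180s/(s² + 100)²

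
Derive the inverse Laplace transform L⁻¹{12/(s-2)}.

L⁻¹{1/(s-a)} = e^(at), so L⁻¹{1/(s-2)} = e^(2t), and L⁻¹{12/(s-2)} = 12·e^(2t)

Final answer: 12·e^(2t)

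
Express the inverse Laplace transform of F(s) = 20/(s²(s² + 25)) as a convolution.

20/(s²(s² + 25)) = (1/s²)·(20/(s² + 25)) = L{t}·L{4·sin(5t)}. So f(t) = t*(4·sin(5t)) = ∫₀ᵗ 4τ·sin(5(t-τ)) dτ

Final answer: ∫₀ᵗ 4τ·sin(5(t-τ)) dτ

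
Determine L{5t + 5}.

L{5t + 5} = 5·L{t} + 5·L{1} = 5/s² + 5/s

Final answer: 5/s² + 5/s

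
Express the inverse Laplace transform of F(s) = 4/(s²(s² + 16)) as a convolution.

4/(s²(s² + 16)) = (1/s²)·(4/(s² + 16)) = L{t}·L{sin(4t)}. So f(t) = t*(sin(4t)) = ∫₀ᵗ τ·sin(4(t-τ)) dτ

Final answer: ∫₀ᵗ τ·sin(4(t-τ)) dτ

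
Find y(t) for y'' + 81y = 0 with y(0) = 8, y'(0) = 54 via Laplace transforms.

L{y''} + 81L{y} = 0. s²Y - 8s - 54 + 81Y = 0. Y(s² + 81) = 8s + 54. Y = (8s + 54)/(s² + 81). Inverting: y(t) = 8cos(9t) + 6sin(9t)

Final answer: y(t) = 8cos(9t) + 6sin(9t)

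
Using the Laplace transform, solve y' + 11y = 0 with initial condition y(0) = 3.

L{y'} + 11L{y} = 0. sY - 3 + 11Y = 0. Y(s+11) = 3. Y = 3/(s+11)

Final answer: y(t) = 3e^(-11t)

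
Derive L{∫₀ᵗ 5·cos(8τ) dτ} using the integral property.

L{∫₀ᵗ f(τ)dτ} = F(s)/s with F(s) = 5s/(s² + 64), so the result is (5s/(s² + 64))/s = 5/(s² + 64)

Final answer: 5/(s² + 64)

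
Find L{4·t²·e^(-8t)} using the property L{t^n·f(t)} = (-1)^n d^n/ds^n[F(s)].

L{e^(-8t)} = 1/(s+8). d/ds[1/(s+8)] = -1/(s+8)². d²/ds²[1/(s+8)] = 2/(s+8)³. So L{t²·e^(-8t)} = (-1)² · 2/(s+8)³ = 2/(s+8)³. Then L{4·t²·e^(-8t)} = 4·2/(s+8)³ = 8/(s+8)³

Final answer: 8/(s+8)³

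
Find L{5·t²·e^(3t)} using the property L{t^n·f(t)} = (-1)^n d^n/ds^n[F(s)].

L{e^(3t)} = 1/(s-3). d/ds[1/(s-3)] = -1/(s-3)². d²/ds²[1/(s-3)] = 2/(s-3)³. So L{t²·e^(3t)} = (-1)² · 2/(s-3)³ = 2/(s-3)³. Then L{5·t²·e^(3t)} = 5·2/(s-3)³ = 10/(s-3)³

Final answer: 10/(s-3)³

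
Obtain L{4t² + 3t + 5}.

L{4t² + 3t + 5} = 4·2/s³ + 3/s² + 5/s = 8/s³ + 3/s² + 5/s

Final answer: 8/s³ + 3/s² + 5/s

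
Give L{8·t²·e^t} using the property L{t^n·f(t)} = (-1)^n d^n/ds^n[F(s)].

L{e^t} = 1/(s-1). d/ds[1/(s-1)] = -1/(s-1)². d²/ds²[1/(s-1)] = 2/(s-1)³. So L{t²·e^t} = (-1)² · 2/(s-1)³ = 2/(s-1)³. Then L{8·t²·e^t} = 8·2/(s-1)³ = 16/(s-1)³

Final answer: 16/(s-1)³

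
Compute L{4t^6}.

L{t^n} = n!/s^(n+1). So L{4t^6} = 4·6!/s^7 = 2880/s^7

Final answer: 2880/s^7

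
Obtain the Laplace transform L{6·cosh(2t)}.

L{cosh(ωt)} = s/(s² - ω²), so L{cosh(2t)} = s/(s² - 4). Then L{6·cosh(2t)} = 6·s/(s² - 4) = 6s/(s² - 4)

Final answer: 6s/(s² - 4)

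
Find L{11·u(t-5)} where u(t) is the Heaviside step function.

L{u(t-a)} = e^(-as)/s. Here a=5, so L{u(t-5)} = e^(-5s)/s, and L{11·u(t-5)} = 11·e^(-5s)/s

Final answer: 11·e^(-5s)/s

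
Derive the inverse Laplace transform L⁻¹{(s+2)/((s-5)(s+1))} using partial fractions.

Using partial fractions, f(t) = (7e^(5t) - e^(-t))/6

Final answer: (7e^(5t) - e^(-t))/6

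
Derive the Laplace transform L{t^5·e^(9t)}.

L{t^n·e^(at)} = n!/(s-a)^(n+1), so L{t^5·e^(9t)} = 120/(s-9)^6

Final answer: 120/(s-9)^6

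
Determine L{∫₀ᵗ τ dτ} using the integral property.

L{∫₀ᵗ f(τ)dτ} = F(s)/s with f(t) = t. F(s) = 1/s^2, so L{∫₀ᵗ τ dτ} = (1/s^2)/s = 1/s^3. (Check: ∫₀ᵗ τ dτ = t^2/2.)

Final answer: 1/s^3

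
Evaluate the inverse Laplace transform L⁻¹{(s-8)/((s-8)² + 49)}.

Using frequency shift, L⁻¹{(s-8)/((s-8)² + 49)} = e^(8t)·cos(7t)

Final answer: e^(8t)·cos(7t)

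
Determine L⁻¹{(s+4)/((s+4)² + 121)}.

Using frequency shift: L⁻¹{(s-a)/((s-a)² + b²)} = e^(at)cos(bt). Here a=-4, b=11

Final answer: e^(-4t)·cos(11t)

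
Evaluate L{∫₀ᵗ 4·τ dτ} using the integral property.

L{∫₀ᵗ f(τ)dτ} = F(s)/s with f(t) = 4t. F(s) = 4/s^2, so L{∫₀ᵗ 4·τ dτ} = (4/s^2)/s = 4/s^3. (Check: ∫₀ᵗ 4·τ dτ = 4t^2/2.)

Final answer: 4/s^3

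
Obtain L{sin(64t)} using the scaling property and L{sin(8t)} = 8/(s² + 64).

Using L{f(at)} = (1/a)F(s/a) with a=8: L{sin(64t)} = (1/8) · 8/((s/8)² + 64) = (1/8) · 8·64/(s² + 4096) = 64/(s² + 4096)

Final answer: 64/(s² + 4096)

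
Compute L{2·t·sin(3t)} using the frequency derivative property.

L{sin(3t)} = 3/(s² + 9). By L{t·f(t)} = -F'(s): -d/ds[3/(s² + 9)] = -(3)·(-2s)/(s² + 9)² = 6s/(s² + 9)². Then L{2·t·sin(3t)} = 2·6s/(s² + 9)² = 12s/(s² + 9)²

Final answer: 12s/(s² + 9)²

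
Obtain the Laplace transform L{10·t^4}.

L{t^n} = n!/s^(n+1), so L{t^4} = 24/s^5. Then L{10·t^4} = 10·24/s^5 = 240/s^5

Final answer: 240/s^5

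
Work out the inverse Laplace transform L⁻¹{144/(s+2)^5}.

L⁻¹{n!/(s-a)^(n+1)} = t^n·e^(at) with n=4, a=-2. So L⁻¹{24/(s+2)^5} = t^4·e^(-2t), and L⁻¹{144/(s+2)^5} = (144/24)·t^4·e^(-2t) = 6·t^4·e^(-2t)

Final answer: 6·t^4·e^(-2t)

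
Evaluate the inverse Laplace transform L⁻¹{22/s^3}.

L⁻¹{n!/s^(n+1)} = t^n with n=2. So L⁻¹{2/s^3} = t^2, and L⁻¹{22/s^3} = (22/2)·t^2 = 11·t^2

Final answer: 11·t^2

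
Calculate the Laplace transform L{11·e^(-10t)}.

L{e^(at)} = 1/(s-a), so L{e^(-10t)} = 1/(s+10). Then L{11·e^(-10t)} = 11/(s+10)

Final answer: 11/(s+10)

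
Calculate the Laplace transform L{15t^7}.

L{15t^7} = 15 · L{t^7} = 15 · 5040/s^8 = 75600/s^8

Final answer: 75600/s^8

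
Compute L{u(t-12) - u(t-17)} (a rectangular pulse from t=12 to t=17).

L{u(t-a)} = e^(-as)/s. L{u(t-12) - u(t-17)} = (e^(-12s) - e^(-17s))/s

Final answer: (e^(-12s) - e^(-17s))/s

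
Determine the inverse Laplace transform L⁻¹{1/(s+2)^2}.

L⁻¹{n!/(s-a)^(n+1)} = t^n·e^(at) with n=1, a=-2. So L⁻¹{1/(s+2)^2} = t·e^(-2t)

Final answer: t·e^(-2t)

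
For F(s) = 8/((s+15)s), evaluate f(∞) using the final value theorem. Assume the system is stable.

f(∞) = lim_{s→0} sF(s) = lim_{s→0} 8/(s+15) = 8/15

Final answer: 8/15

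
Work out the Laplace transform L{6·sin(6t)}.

L{sin(ωt)} = ω/(s² + ω²), so L{sin(6t)} = 6/(s² + 36). Then L{6·sin(6t)} = 6·6/(s² + 36) = 36/(s² + 36)

Final answer: 36/(s² + 36)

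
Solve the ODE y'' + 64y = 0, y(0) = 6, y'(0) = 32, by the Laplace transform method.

L{y''} + 64L{y} = 0. s²Y - 6s - 32 + 64Y = 0. Y(s² + 64) = 6s + 32. Y = (6s + 32)/(s² + 64). Inverting: y(t) = 6cos(8t) + 4sin(8t)

Final answer: y(t) = 6cos(8t) + 4sin(8t)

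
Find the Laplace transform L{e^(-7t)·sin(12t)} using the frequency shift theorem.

Frequency shift: L{e^(at)f(t)} = F(s-a). L{e^(-7t)·sin(12t)} = 12/((s+7)² + 144)

Final answer: 12/((s+7)² + 144)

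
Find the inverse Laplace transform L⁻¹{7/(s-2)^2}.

L⁻¹{n!/(s-a)^(n+1)} = t^n·e^(at) with n=1, a=2. So L⁻¹{1/(s-2)^2} = t·e^(2t), and L⁻¹{7/(s-2)^2} = (7/1)·t·e^(2t) = 7·t·e^(2t)

Final answer: 7·t·e^(2t)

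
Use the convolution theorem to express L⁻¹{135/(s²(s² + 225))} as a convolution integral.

135/(s²(s² + 225)) = (1/s²)·(135/(s² + 225)) = L{t}·L{9·sin(15t)}. So f(t) = t*(9·sin(15t)) = ∫₀ᵗ 9τ·sin(15(t-τ)) dτ

Final answer: ∫₀ᵗ 9τ·sin(15(t-τ)) dτ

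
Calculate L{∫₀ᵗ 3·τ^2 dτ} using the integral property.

L{∫₀ᵗ f(τ)dτ} = F(s)/s with f(t) = 3t^2. F(s) = 6/s^3, so L{∫₀ᵗ 3·τ^2 dτ} = (6/s^3)/s = 6/s^4. (Check: ∫₀ᵗ 3·τ^2 dτ = 3t^3/3.)

Final answer: 6/s^4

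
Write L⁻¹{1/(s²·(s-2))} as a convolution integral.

1/(s²·(s-2)) = (1/s^2)·(1/(s-2)) = L{t}·L{e^(2t)}. So f(t) = t*e^(2t) = ∫₀ᵗ τ·e^(2(t-τ)) dτ

Final answer: ∫₀ᵗ τ·e^(2(t-τ)) dτ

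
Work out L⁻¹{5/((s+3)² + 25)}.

Form: b/((s-a)² + b²) → e^(at)sin(bt). With a=-3, b=5

Final answer: e^(-3t)·sin(5t)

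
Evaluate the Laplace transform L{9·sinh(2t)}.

L{sinh(ωt)} = ω/(s² - ω²), so L{sinh(2t)} = 2/(s² - 4). Then L{9·sinh(2t)} = 9·2/(s² - 4) = 18/(s² - 4)

Final answer: 18/(s² - 4)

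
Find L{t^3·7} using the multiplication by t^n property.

L{7} = 7/s. d^1/ds^1[1/s] = -1/s². d^2/ds^2[1/s] = 2/s^3. d^3/ds^3[1/s] = -6/s^4. So L{t^3} = (-1)^{3}·-6/s^4 = 6/s^4. Then L{t^3·7} = 7·6/s^4 = 42/s^4

Final answer: 42/s^4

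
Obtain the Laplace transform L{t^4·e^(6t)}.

L{t^n·e^(at)} = n!/(s-a)^(n+1), so L{t^4·e^(6t)} = 24/(s-6)^5

Final answer: 24/(s-6)^5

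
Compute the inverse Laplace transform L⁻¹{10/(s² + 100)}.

L⁻¹{10/(s² + 100)} = sin(10t)

Final answer: sin(10t)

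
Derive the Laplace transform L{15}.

L{15} = 15 · L{1} = 15/s

Final answer: 15/s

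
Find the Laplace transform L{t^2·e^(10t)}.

L{t^n·e^(at)} = n!/(s-a)^(n+1), so L{t^2·e^(10t)} = 2/(s-10)^3

Final answer: 2/(s-10)^3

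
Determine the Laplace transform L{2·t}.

L{t^n} = n!/s^(n+1), so L{t} = 1/s^2. Then L{2·t} = 2·1/s^2 = 2/s^2

Final answer: 2/s^2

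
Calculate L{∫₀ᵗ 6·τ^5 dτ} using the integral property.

L{∫₀ᵗ f(τ)dτ} = F(s)/s with f(t) = 6t^5. F(s) = 720/s^6, so L{∫₀ᵗ 6·τ^5 dτ} = (720/s^6)/s = 720/s^7. (Check: ∫₀ᵗ 6·τ^5 dτ = 6t^6/6.)

Final answer: 720/s^7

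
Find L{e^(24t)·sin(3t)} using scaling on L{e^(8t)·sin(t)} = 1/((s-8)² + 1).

Scaling with a=3: L{e^(24t)·sin(3t)} = (1/3) · 1/((s/3-8)² + 1). Simplifying: 3/((s-24)² + 9)

Final answer: 3/((s-24)² + 9)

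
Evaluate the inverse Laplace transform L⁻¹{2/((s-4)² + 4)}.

Using frequency shift, L⁻¹{2/((s-4)² + 4)} = e^(4t)·sin(2t)

Final answer: e^(4t)·sin(2t)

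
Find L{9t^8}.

L{t^n} = n!/s^(n+1). So L{9t^8} = 9·8!/s^9 = 362880/s^9

Final answer: 362880/s^9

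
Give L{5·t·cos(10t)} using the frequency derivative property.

L{cos(10t)} = s/(s² + 100). Derivative: d/ds[s/(s² + 100)] = [(s² + 100) - s·2s]/(s² + 100)² = (100 - s²)/(s² + 100)². So L{t·cos(10t)} = -F'(s) = (s² - 100)/(s² + 100)². Then L{5·t·cos(10t)} = 5·(s² - 100)/(s² + 100)²

Final answer: 5·(s² - 100)/(s² + 100)²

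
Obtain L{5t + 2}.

L{5t + 2} = 5·L{t} + 2·L{1} = 5/s² + 2/s

Final answer: 5/s² + 2/s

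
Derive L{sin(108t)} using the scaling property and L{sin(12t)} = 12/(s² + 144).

Using L{f(at)} = (1/a)F(s/a) with a=9: L{sin(108t)} = (1/9) · 12/((s/9)² + 144) = (1/9) · 12·81/(s² + 11664) = 108/(s² + 11664)

Final answer: 108/(s² + 11664)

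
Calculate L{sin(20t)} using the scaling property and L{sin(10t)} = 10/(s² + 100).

Using L{f(at)} = (1/a)F(s/a) with a=2: L{sin(20t)} = (1/2) · 10/((s/2)² + 100) = (1/2) · 10·4/(s² + 400) = 20/(s² + 400)

Final answer: 20/(s² + 400)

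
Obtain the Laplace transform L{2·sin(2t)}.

L{sin(ωt)} = ω/(s² + ω²), so L{sin(2t)} = 2/(s² + 4). Then L{2·sin(2t)} = 2·2/(s² + 4) = 4/(s² + 4)

Final answer: 4/(s² + 4)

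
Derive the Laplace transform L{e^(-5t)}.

L{e^(at)} = 1/(s-a), so L{e^(-5t)} = 1/(s+5)

Final answer: 1/(s+5)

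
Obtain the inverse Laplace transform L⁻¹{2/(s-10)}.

L⁻¹{1/(s-a)} = e^(at), so L⁻¹{1/(s-10)} = e^(10t), and L⁻¹{2/(s-10)} = 2·e^(10t)

Final answer: 2·e^(10t)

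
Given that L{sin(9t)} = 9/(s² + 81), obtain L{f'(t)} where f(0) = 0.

L{f'(t)} = s·F(s) - f(0) = s·9/(s² + 81) - 0 = 9s/(s² + 81)

Final answer: 9s/(s² + 81)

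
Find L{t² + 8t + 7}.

L{t² + 8t + 7} = 2/s³ + 8/s² + 7/s = 2/s³ + 8/s² + 7/s

Final answer: 2/s³ + 8/s² + 7/s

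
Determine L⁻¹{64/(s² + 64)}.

This is the form c·a/(s² + a²) with a = 8, c = 8. L⁻¹ = 8·sin(8t)

Final answer: 8·sin(8t)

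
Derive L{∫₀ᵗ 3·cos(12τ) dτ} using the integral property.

L{∫₀ᵗ f(τ)dτ} = F(s)/s with F(s) = 3s/(s² + 144), so the result is (3s/(s² + 144))/s = 3/(s² + 144)

Final answer: 3/(s² + 144)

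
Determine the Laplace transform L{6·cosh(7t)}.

L{cosh(ωt)} = s/(s² - ω²), so L{cosh(7t)} = s/(s² - 49). Then L{6·cosh(7t)} = 6·s/(s² - 49) = 6s/(s² - 49)

Final answer: 6s/(s² - 49)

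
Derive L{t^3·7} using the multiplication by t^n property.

L{7} = 7/s. d^1/ds^1[1/s] = -1/s². d^2/ds^2[1/s] = 2/s^3. d^3/ds^3[1/s] = -6/s^4. So L{t^3} = (-1)^{3}·-6/s^4 = 6/s^4. Then L{t^3·7} = 7·6/s^4 = 42/s^4

Final answer: 42/s^4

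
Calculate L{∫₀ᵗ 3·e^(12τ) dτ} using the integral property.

L{∫₀ᵗ f(τ)dτ} = F(s)/s with F(s) = 3/(s-12), so L{∫₀ᵗ 3·e^(12τ) dτ} = 3/(s(s-12))

Final answer: 3/(s(s-12))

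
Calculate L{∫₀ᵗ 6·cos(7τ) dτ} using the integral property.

L{∫₀ᵗ f(τ)dτ} = F(s)/s with F(s) = 6s/(s² + 49), so the result is (6s/(s² + 49))/s = 6/(s² + 49)

Final answer: 6/(s² + 49)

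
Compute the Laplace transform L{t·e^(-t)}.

L{t^n·e^(at)} = n!/(s-a)^(n+1), so L{t·e^(-t)} = 1/(s+1)^2

Final answer: 1/(s+1)^2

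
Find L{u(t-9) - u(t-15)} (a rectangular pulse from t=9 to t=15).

L{u(t-a)} = e^(-as)/s. L{u(t-9) - u(t-15)} = (e^(-9s) - e^(-15s))/s

Final answer: (e^(-9s) - e^(-15s))/s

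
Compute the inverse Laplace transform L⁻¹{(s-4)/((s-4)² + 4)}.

Using frequency shift, L⁻¹{(s-4)/((s-4)² + 4)} = e^(4t)·cos(2t)

Final answer: e^(4t)·cos(2t)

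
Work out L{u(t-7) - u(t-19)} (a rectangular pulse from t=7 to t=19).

L{u(t-a)} = e^(-as)/s. L{u(t-7) - u(t-19)} = (e^(-7s) - e^(-19s))/s

Final answer: (e^(-7s) - e^(-19s))/s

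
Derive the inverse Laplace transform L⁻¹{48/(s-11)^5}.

L⁻¹{n!/(s-a)^(n+1)} = t^n·e^(at) with n=4, a=11. So L⁻¹{24/(s-11)^5} = t^4·e^(11t), and L⁻¹{48/(s-11)^5} = (48/24)·t^4·e^(11t) = 2·t^4·e^(11t)

Final answer: 2·t^4·e^(11t)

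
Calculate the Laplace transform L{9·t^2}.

L{t^n} = n!/s^(n+1), so L{t^2} = 2/s^3. Then L{9·t^2} = 9·2/s^3 = 18/s^3

Final answer: 18/s^3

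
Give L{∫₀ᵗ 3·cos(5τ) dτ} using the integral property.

L{∫₀ᵗ f(τ)dτ} = F(s)/s with F(s) = 3s/(s² + 25), so the result is (3s/(s² + 25))/s = 3/(s² + 25)

Final answer: 3/(s² + 25)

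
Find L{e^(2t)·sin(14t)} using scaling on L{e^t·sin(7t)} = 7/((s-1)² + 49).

Scaling with a=2: L{e^(2t)·sin(14t)} = (1/2) · 7/((s/2-1)² + 49). Simplifying: 14/((s-2)² + 196)

Final answer: 14/((s-2)² + 196)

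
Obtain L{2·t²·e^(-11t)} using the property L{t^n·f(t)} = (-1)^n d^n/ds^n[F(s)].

L{e^(-11t)} = 1/(s+11). d/ds[1/(s+11)] = -1/(s+11)². d²/ds²[1/(s+11)] = 2/(s+11)³. So L{t²·e^(-11t)} = (-1)² · 2/(s+11)³ = 2/(s+11)³. Then L{2·t²·e^(-11t)} = 2·2/(s+11)³ = 4/(s+11)³

Final answer: 4/(s+11)³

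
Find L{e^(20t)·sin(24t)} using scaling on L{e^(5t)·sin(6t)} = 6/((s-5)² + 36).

Scaling with a=4: L{e^(20t)·sin(24t)} = (1/4) · 6/((s/4-5)² + 36). Simplifying: 24/((s-20)² + 576)

Final answer: 24/((s-20)² + 576)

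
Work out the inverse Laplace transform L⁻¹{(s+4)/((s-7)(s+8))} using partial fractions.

Using partial fractions, f(t) = (11e^(7t) + 4e^(-8t))/15

Final answer: (11e^(7t) + 4e^(-8t))/15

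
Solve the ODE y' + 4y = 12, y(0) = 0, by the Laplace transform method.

sY + 4Y = 12/s. Y = 12/(s(s+4)). Partial fractions: Y = 3/s - 3/(s+4)

Final answer: y(t) = 3(1 - e^(-4t))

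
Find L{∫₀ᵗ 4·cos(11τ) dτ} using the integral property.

L{∫₀ᵗ f(τ)dτ} = F(s)/s with F(s) = 4s/(s² + 121), so the result is (4s/(s² + 121))/s = 4/(s² + 121)

Final answer: 4/(s² + 121)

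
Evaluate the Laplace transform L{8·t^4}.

L{t^n} = n!/s^(n+1), so L{t^4} = 24/s^5. Then L{8·t^4} = 8·24/s^5 = 192/s^5

Final answer: 192/s^5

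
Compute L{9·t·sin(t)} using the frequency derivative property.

L{sin(t)} = 1/(s² + 1). By L{t·f(t)} = -F'(s): -d/ds[1/(s² + 1)] = -(1)·(-2s)/(s² + 1)² = 2s/(s² + 1)². Then L{9·t·sin(t)} = 9·2s/(s² + 1)² = 18s/(s² + 1)²

Final answer: 18s/(s² + 1)²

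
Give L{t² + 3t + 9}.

L{t² + 3t + 9} = 2/s³ + 3/s² + 9/s = 2/s³ + 3/s² + 9/s

Final answer: 2/s³ + 3/s² + 9/s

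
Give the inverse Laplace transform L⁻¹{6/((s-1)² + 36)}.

Using frequency shift, L⁻¹{6/((s-1)² + 36)} = e^t·sin(6t)

Final answer: e^t·sin(6t)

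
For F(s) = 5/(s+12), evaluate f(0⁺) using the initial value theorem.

f(0⁺) = lim_{s→∞} s·5/(s+12) = lim_{s→∞} 5s/(s+12) = 5

Final answer: 5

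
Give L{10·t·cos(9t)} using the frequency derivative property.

L{cos(9t)} = s/(s² + 81). Derivative: d/ds[s/(s² + 81)] = [(s² + 81) - s·2s]/(s² + 81)² = (81 - s²)/(s² + 81)². So L{t·cos(9t)} = -F'(s) = (s² - 81)/(s² + 81)². Then L{10·t·cos(9t)} = 10·(s² - 81)/(s² + 81)²

Final answer: 10·(s² - 81)/(s² + 81)²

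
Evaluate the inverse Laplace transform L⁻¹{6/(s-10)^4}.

L⁻¹{n!/(s-a)^(n+1)} = t^n·e^(at), so L⁻¹{6/(s-10)^4} = t^3·e^(10t)

Final answer: t^3·e^(10t)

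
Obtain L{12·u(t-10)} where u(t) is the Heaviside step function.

L{u(t-a)} = e^(-as)/s. Here a=10, so L{u(t-10)} = e^(-10s)/s, and L{12·u(t-10)} = 12·e^(-10s)/s

Final answer: 12·e^(-10s)/s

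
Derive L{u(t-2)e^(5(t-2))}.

u(t-a)f(t-a) with f(t)=e^(5t). L{e^(5t)} = 1/(s-5). By time shift: e^(-2s)/(s-5)

Final answer: e^(-2s)/(s-5)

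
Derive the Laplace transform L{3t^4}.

L{3t^4} = 3 · L{t^4} = 3 · 24/s^5 = 72/s^5

Final answer: 72/s^5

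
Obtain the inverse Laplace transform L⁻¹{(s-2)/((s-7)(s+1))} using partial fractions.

Using partial fractions, f(t) = (5e^(7t) + 3e^(-t))/8

Final answer: (5e^(7t) + 3e^(-t))/8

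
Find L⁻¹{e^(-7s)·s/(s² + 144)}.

L⁻¹{s/(s² + 144)} = cos(12t). By the time shift theorem, L⁻¹{e^(-as)F(s)} = u(t-a)f(t-a) with a=7, so L⁻¹{e^(-7s)·s/(s² + 144)} = u(t-7)·cos(12(t-7))

Final answer: u(t-7)·cos(12(t-7))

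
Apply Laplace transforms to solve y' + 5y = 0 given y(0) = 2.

L{y'} + 5L{y} = 0. sY - 2 + 5Y = 0. Y(s+5) = 2. Y = 2/(s+5)

Final answer: y(t) = 2e^(-5t)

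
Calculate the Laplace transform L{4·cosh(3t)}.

L{cosh(ωt)} = s/(s² - ω²), so L{cosh(3t)} = s/(s² - 9). Then L{4·cosh(3t)} = 4·s/(s² - 9) = 4s/(s² - 9)

Final answer: 4s/(s² - 9)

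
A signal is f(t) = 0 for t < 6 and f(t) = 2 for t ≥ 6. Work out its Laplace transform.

f(t) = 2·u(t-6). L{u(t-6)} = e^(-6s)/s, so L{f(t)} = 2·e^(-6s)/s

Final answer: 2·e^(-6s)/s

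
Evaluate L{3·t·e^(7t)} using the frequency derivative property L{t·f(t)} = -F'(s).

L{e^(7t)} = 1/(s-7). By frequency derivative: L{t·e^(7t)} = -d/ds[1/(s-7)] = -(-1)/(s-7)² = 1/(s-7)². Then L{3·t·e^(7t)} = 3·1/(s-7)² = 3/(s-7)²

Final answer: 3/(s-7)²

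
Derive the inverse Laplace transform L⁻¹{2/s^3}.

L⁻¹{n!/s^(n+1)} = t^n with n=2. So L⁻¹{2/s^3} = t^2

Final answer: t^2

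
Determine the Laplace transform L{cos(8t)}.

L{cos(ωt)} = s/(s² + ω²), so L{cos(8t)} = s/(s² + 64)

Final answer: s/(s² + 64)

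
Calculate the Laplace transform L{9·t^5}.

L{t^n} = n!/s^(n+1), so L{t^5} = 120/s^6. Then L{9·t^5} = 9·120/s^6 = 1080/s^6

Final answer: 1080/s^6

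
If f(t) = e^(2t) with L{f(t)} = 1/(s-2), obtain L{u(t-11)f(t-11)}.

Time shift theorem: L{u(t-a)f(t-a)} = e^(-as)F(s). Here a=11, F(s) = 1/(s-2), so L{u(t-11)f(t-11)} = e^(-11s)·1/(s-2)

Final answer: e^(-11s)·1/(s-2)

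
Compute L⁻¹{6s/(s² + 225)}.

This is the form c·s/(s² + a²) with a = 15, c = 6. L⁻¹ = 6·cos(15t)

Final answer: 6·cos(15t)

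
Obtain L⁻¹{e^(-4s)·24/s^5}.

L⁻¹{24/s^5} = t^4. By the time shift theorem, L⁻¹{e^(-as)F(s)} = u(t-a)f(t-a) with a=4, so L⁻¹{e^(-4s)·24/s^5} = u(t-4)·(t-4)^4

Final answer: u(t-4)·(t-4)^4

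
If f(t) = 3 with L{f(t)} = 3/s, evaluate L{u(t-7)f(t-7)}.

Time shift theorem: L{u(t-a)f(t-a)} = e^(-as)F(s). Here a=7, F(s) = 3/s, so L{u(t-7)f(t-7)} = e^(-7s)·3/s

Final answer: e^(-7s)·3/s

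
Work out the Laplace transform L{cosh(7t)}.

L{cosh(ωt)} = s/(s² - ω²), so L{cosh(7t)} = s/(s² - 49)

Final answer: s/(s² - 49)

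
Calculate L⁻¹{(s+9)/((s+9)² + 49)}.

Using frequency shift: L⁻¹{(s-a)/((s-a)² + b²)} = e^(at)cos(bt). Here a=-9, b=7

Final answer: e^(-9t)·cos(7t)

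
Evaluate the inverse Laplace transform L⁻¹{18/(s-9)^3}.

L⁻¹{n!/(s-a)^(n+1)} = t^n·e^(at) with n=2, a=9. So L⁻¹{2/(s-9)^3} = t^2·e^(9t), and L⁻¹{18/(s-9)^3} = (18/2)·t^2·e^(9t) = 9·t^2·e^(9t)

Final answer: 9·t^2·e^(9t)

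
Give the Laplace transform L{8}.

L{8} = 8 · L{1} = 8/s

Final answer: 8/s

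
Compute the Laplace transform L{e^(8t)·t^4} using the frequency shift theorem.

L{e^(at)·t^n} = n!/(s-a)^(n+1), so L{e^(8t)·t^4} = 24/(s-8)^5

Final answer: 24/(s-8)^5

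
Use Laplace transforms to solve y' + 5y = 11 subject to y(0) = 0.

sY + 5Y = 11/s. Y = 11/(s(s+5)). Partial fractions: Y = 11/5/s - 11/5/(s+5)

Final answer: y(t) = 11/5(1 - e^(-5t))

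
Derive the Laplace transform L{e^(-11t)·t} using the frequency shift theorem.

L{e^(at)·t^n} = n!/(s-a)^(n+1), so L{e^(-11t)·t} = 1/(s+11)^2

Final answer: 1/(s+11)^2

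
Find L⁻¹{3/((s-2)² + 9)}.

Form: b/((s-a)² + b²) → e^(at)sin(bt). With a=2, b=3

Final answer: e^(2t)·sin(3t)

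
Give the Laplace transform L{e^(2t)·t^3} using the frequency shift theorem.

L{e^(at)·t^n} = n!/(s-a)^(n+1), so L{e^(2t)·t^3} = 6/(s-2)^4

Final answer: 6/(s-2)^4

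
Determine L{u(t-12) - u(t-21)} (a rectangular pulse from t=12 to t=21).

L{u(t-a)} = e^(-as)/s. L{u(t-12) - u(t-21)} = (e^(-12s) - e^(-21s))/s

Final answer: (e^(-12s) - e^(-21s))/s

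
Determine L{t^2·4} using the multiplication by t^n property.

L{4} = 4/s. d^1/ds^1[1/s] = -1/s². d^2/ds^2[1/s] = 2/s^3. So L{t^2} = (-1)^{2}·2/s^3 = 2/s^3. Then L{t^2·4} = 4·2/s^3 = 8/s^3

Final answer: 8/s^3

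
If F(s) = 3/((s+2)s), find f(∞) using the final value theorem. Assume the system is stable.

f(∞) = lim_{s→0} sF(s) = lim_{s→0} 3/(s+2) = 3/2

Final answer: 3/2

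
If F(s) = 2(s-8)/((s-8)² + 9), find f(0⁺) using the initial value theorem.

f(0⁺) = lim_{s→∞} sF(s) = lim_{s→∞} 2s(s-8)/((s-8)² + 9) = 2

Final answer: 2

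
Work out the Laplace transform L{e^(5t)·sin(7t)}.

L{e^(at)·sin(ωt)} = ω/((s-a)² + ω²), so L{e^(5t)·sin(7t)} = 7/((s-5)² + 49)

Final answer: 7/((s-5)² + 49)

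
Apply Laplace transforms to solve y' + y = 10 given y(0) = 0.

sY + Y = 10/s. Y = 10/(s(s+1)). Partial fractions: Y = 10/s - 10/(s+1)

Final answer: y(t) = 10(1 - e^(-t))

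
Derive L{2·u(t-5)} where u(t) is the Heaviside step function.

L{u(t-a)} = e^(-as)/s. Here a=5, so L{u(t-5)} = e^(-5s)/s, and L{2·u(t-5)} = 2·e^(-5s)/s

Final answer: 2·e^(-5s)/s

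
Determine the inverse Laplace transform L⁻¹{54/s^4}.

L⁻¹{n!/s^(n+1)} = t^n with n=3. So L⁻¹{6/s^4} = t^3, and L⁻¹{54/s^4} = (54/6)·t^3 = 9·t^3

Final answer: 9·t^3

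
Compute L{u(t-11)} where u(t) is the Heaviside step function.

L{u(t-a)} = e^(-as)/s. Here a=11, so L{u(t-11)} = e^(-11s)/s

Final answer: e^(-11s)/s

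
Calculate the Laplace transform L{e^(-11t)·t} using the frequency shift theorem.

L{e^(at)·t^n} = n!/(s-a)^(n+1), so L{e^(-11t)·t} = 1/(s+11)^2

Final answer: 1/(s+11)^2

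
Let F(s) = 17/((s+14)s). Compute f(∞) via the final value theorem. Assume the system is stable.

f(∞) = lim_{s→0} sF(s) = lim_{s→0} 17/(s+14) = 17/14

Final answer: 17/14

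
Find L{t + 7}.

L{t + 7} = L{t} + 7·L{1} = 1/s² + 7/s

Final answer: 1/s² + 7/s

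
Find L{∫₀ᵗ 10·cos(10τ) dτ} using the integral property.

L{∫₀ᵗ f(τ)dτ} = F(s)/s with F(s) = 10s/(s² + 100), so the result is (10s/(s² + 100))/s = 10/(s² + 100)

Final answer: 10/(s² + 100)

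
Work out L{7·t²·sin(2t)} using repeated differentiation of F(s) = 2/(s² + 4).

F(s) = 2/(s² + 4). F'(s) = -4s/(s² + 4)². F''(s) = -4(4 - 3s²)/(s² + 4)³ = (12s² - 16)/(s² + 4)³. So L{t²·sin(2t)} = (-1)² F''(s) = (12s² - 16)/(s² + 4)³. Then L{7·t²·sin(2t)} = 7·(12s² - 16)/(s² + 4)³ = (84s² - 112)/(s² + 4)³

Final answer: (84s² - 112)/(s² + 4)³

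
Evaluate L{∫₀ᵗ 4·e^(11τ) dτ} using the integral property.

L{∫₀ᵗ f(τ)dτ} = F(s)/s with F(s) = 4/(s-11), so L{∫₀ᵗ 4·e^(11τ) dτ} = 4/(s(s-11))

Final answer: 4/(s(s-11))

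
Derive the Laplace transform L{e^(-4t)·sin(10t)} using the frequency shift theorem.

Frequency shift: L{e^(at)f(t)} = F(s-a). L{e^(-4t)·sin(10t)} = 10/((s+4)² + 100)

Final answer: 10/((s+4)² + 100)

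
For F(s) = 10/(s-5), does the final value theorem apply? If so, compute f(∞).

sF(s) = 10s/(s-5) has a pole at s = 5 in the right half-plane. Theorem does NOT apply (unstable system; f(t) = 10·e^(5t) grows without bound).

Final answer: Not applicable (unstable)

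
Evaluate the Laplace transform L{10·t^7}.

L{t^n} = n!/s^(n+1), so L{t^7} = 5040/s^8. Then L{10·t^7} = 10·5040/s^8 = 50400/s^8

Final answer: 50400/s^8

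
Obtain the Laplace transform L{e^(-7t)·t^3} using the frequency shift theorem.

L{e^(at)·t^n} = n!/(s-a)^(n+1), so L{e^(-7t)·t^3} = 6/(s+7)^4

Final answer: 6/(s+7)^4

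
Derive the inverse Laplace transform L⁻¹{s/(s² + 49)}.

L⁻¹{s/(s² + 49)} = cos(7t)

Final answer: cos(7t)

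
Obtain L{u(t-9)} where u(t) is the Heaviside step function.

L{u(t-a)} = e^(-as)/s. Here a=9, so L{u(t-9)} = e^(-9s)/s

Final answer: e^(-9s)/s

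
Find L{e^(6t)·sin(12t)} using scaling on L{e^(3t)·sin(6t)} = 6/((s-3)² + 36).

Scaling with a=2: L{e^(6t)·sin(12t)} = (1/2) · 6/((s/2-3)² + 36). Simplifying: 12/((s-6)² + 144)

Final answer: 12/((s-6)² + 144)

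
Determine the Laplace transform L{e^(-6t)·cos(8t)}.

L{e^(at)·cos(ωt)} = (s-a)/((s-a)² + ω²), so L{e^(-6t)·cos(8t)} = (s+6)/((s+6)² + 64)

Final answer: (s+6)/((s+6)² + 64)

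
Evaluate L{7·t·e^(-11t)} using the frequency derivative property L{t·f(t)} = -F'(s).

L{e^(-11t)} = 1/(s+11). By frequency derivative: L{t·e^(-11t)} = -d/ds[1/(s+11)] = -(-1)/(s+11)² = 1/(s+11)². Then L{7·t·e^(-11t)} = 7·1/(s+11)² = 7/(s+11)²

Final answer: 7/(s+11)²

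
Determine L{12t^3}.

L{t^n} = n!/s^(n+1). So L{12t^3} = 12·3!/s^4 = 72/s^4

Final answer: 72/s^4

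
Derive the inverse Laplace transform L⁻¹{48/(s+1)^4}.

L⁻¹{n!/(s-a)^(n+1)} = t^n·e^(at) with n=3, a=-1. So L⁻¹{6/(s+1)^4} = t^3·e^(-t), and L⁻¹{48/(s+1)^4} = (48/6)·t^3·e^(-t) = 8·t^3·e^(-t)

Final answer: 8·t^3·e^(-t)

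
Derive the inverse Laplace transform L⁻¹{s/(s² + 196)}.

L⁻¹{s/(s² + 196)} = cos(14t)

Final answer: cos(14t)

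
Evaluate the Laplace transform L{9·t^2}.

L{t^n} = n!/s^(n+1), so L{t^2} = 2/s^3. Then L{9·t^2} = 9·2/s^3 = 18/s^3

Final answer: 18/s^3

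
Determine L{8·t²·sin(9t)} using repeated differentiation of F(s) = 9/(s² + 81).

F(s) = 9/(s² + 81). F'(s) = -18s/(s² + 81)². F''(s) = -18(81 - 3s²)/(s² + 81)³ = (54s² - 1458)/(s² + 81)³. So L{t²·sin(9t)} = (-1)² F''(s) = (54s² - 1458)/(s² + 81)³. Then L{8·t²·sin(9t)} = 8·(54s² - 1458)/(s² + 81)³ = (432s² - 11664)/(s² + 81)³

Final answer: (432s² - 11664)/(s² + 81)³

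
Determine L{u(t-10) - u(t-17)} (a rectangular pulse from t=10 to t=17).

L{u(t-a)} = e^(-as)/s. L{u(t-10) - u(t-17)} = (e^(-10s) - e^(-17s))/s

Final answer: (e^(-10s) - e^(-17s))/s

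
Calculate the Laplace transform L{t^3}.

L{t^n} = n!/s^(n+1), so L{t^3} = 6/s^4

Final answer: 6/s^4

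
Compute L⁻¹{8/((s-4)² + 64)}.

Form: b/((s-a)² + b²) → e^(at)sin(bt). With a=4, b=8

Final answer: e^(4t)·sin(8t)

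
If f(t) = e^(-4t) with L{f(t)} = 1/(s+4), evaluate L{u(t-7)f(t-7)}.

Time shift theorem: L{u(t-a)f(t-a)} = e^(-as)F(s). Here a=7, F(s) = 1/(s+4), so L{u(t-7)f(t-7)} = e^(-7s)·1/(s+4)

Final answer: e^(-7s)·1/(s+4)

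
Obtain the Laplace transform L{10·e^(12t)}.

L{e^(at)} = 1/(s-a), so L{e^(12t)} = 1/(s-12). Then L{10·e^(12t)} = 10/(s-12)

Final answer: 10/(s-12)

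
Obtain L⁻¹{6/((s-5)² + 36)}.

Form: b/((s-a)² + b²) → e^(at)sin(bt). With a=5, b=6

Final answer: e^(5t)·sin(6t)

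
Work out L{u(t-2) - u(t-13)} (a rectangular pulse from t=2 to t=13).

L{u(t-a)} = e^(-as)/s. L{u(t-2) - u(t-13)} = (e^(-2s) - e^(-13s))/s

Final answer: (e^(-2s) - e^(-13s))/s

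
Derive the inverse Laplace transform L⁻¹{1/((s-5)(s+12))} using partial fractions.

Decompose: A/(s-5) + B/(s+12). A = 1/17, B = -1/17. f(t) = (e^(5t) - e^(-12t))/17

Final answer: (e^(5t) - e^(-12t))/17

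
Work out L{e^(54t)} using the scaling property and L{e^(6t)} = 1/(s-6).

Using L{f(at)} = (1/a)F(s/a) with a=9 and f(t) = e^(6t): L{e^(54t)} = (1/9) · 1/((s/9)-6) = (1/9) · 9/(s-54) = 1/(s-54)

Final answer: 1/(s-54)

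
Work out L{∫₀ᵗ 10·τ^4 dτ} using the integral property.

L{∫₀ᵗ f(τ)dτ} = F(s)/s with f(t) = 10t^4. F(s) = 240/s^5, so L{∫₀ᵗ 10·τ^4 dτ} = (240/s^5)/s = 240/s^6. (Check: ∫₀ᵗ 10·τ^4 dτ = 10t^5/5.)

Final answer: 240/s^6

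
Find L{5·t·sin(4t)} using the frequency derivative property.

L{sin(4t)} = 4/(s² + 16). By L{t·f(t)} = -F'(s): -d/ds[4/(s² + 16)] = -(4)·(-2s)/(s² + 16)² = 8s/(s² + 16)². Then L{5·t·sin(4t)} = 5·8s/(s² + 16)² = 40s/(s² + 16)²

Final answer: 40s/(s² + 16)²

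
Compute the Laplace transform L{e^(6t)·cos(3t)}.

L{e^(at)·cos(ωt)} = (s-a)/((s-a)² + ω²), so L{e^(6t)·cos(3t)} = (s-6)/((s-6)² + 9)

Final answer: (s-6)/((s-6)² + 9)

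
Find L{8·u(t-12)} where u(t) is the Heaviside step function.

L{u(t-a)} = e^(-as)/s. Here a=12, so L{u(t-12)} = e^(-12s)/s, and L{8·u(t-12)} = 8·e^(-12s)/s

Final answer: 8·e^(-12s)/s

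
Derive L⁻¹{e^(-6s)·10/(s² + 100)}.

L⁻¹{10/(s² + 100)} = sin(10t). By the time shift theorem, L⁻¹{e^(-as)F(s)} = u(t-a)f(t-a) with a=6, so L⁻¹{e^(-6s)·10/(s² + 100)} = u(t-6)·sin(10(t-6))

Final answer: u(t-6)·sin(10(t-6))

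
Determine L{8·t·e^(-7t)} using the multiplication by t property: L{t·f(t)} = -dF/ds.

Using L{t^n·e^(at)} = n!/(s-a)^(n+1), L{t·e^(-7t)} = 1/(s+7)^2, so L{8·t·e^(-7t)} = 8·1/(s+7)^2 = 8/(s+7)^2

Final answer: 8/(s+7)^2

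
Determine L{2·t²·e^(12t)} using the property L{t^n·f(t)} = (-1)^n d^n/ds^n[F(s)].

L{e^(12t)} = 1/(s-12). d/ds[1/(s-12)] = -1/(s-12)². d²/ds²[1/(s-12)] = 2/(s-12)³. So L{t²·e^(12t)} = (-1)² · 2/(s-12)³ = 2/(s-12)³. Then L{2·t²·e^(12t)} = 2·2/(s-12)³ = 4/(s-12)³

Final answer: 4/(s-12)³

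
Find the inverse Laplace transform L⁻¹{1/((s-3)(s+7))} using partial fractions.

Decompose: A/(s-3) + B/(s+7). A = 1/10, B = -1/10. f(t) = (e^(3t) - e^(-7t))/10

Final answer: (e^(3t) - e^(-7t))/10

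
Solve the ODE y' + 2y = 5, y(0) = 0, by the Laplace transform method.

sY + 2Y = 5/s. Y = 5/(s(s+2)). Partial fractions: Y = 5/2/s - 5/2/(s+2)

Final answer: y(t) = 5/2(1 - e^(-2t))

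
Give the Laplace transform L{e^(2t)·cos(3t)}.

L{e^(at)·cos(ωt)} = (s-a)/((s-a)² + ω²), so L{e^(2t)·cos(3t)} = (s-2)/((s-2)² + 9)

Final answer: (s-2)/((s-2)² + 9)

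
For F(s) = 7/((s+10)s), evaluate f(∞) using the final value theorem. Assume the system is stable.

f(∞) = lim_{s→0} sF(s) = lim_{s→0} 7/(s+10) = 7/10

Final answer: 7/10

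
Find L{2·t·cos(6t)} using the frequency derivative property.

L{cos(6t)} = s/(s² + 36). Derivative: d/ds[s/(s² + 36)] = [(s² + 36) - s·2s]/(s² + 36)² = (36 - s²)/(s² + 36)². So L{t·cos(6t)} = -F'(s) = (s² - 36)/(s² + 36)². Then L{2·t·cos(6t)} = 2·(s² - 36)/(s² + 36)²

Final answer: 2·(s² - 36)/(s² + 36)²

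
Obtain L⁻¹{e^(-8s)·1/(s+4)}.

L⁻¹{1/(s+4)} = e^(-4t). By the time shift theorem, L⁻¹{e^(-as)F(s)} = u(t-a)f(t-a) with a=8, so L⁻¹{e^(-8s)·1/(s+4)} = u(t-8)·e^(-4(t-8))

Final answer: u(t-8)·e^(-4(t-8))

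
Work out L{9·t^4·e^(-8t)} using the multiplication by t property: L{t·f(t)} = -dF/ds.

Using L{t^n·e^(at)} = n!/(s-a)^(n+1), L{t^4·e^(-8t)} = 24/(s+8)^5, so L{9·t^4·e^(-8t)} = 9·24/(s+8)^5 = 216/(s+8)^5

Final answer: 216/(s+8)^5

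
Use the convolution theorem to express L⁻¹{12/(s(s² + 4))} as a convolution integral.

12/(s(s² + 4)) = (1/s)·(12/(s² + 4)) = L{1}·L{6·sin(2t)}. So f(t) = 1*(6·sin(2t)) = ∫₀ᵗ 6·sin(2τ) dτ

Final answer: ∫₀ᵗ 6·sin(2τ) dτ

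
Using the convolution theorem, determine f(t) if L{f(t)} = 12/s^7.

12/s^7 = (12/s)·(1/s^6) = L{12}·L{t^5/120}. By convolution, f(t) = 12*t^5/120 = ∫₀ᵗ 12·τ^5/120 dτ = 12·t^6/720

Final answer: 12·t^6/720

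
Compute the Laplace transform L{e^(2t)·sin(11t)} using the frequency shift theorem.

Frequency shift: L{e^(at)f(t)} = F(s-a). L{e^(2t)·sin(11t)} = 11/((s-2)² + 121)

Final answer: 11/((s-2)² + 121)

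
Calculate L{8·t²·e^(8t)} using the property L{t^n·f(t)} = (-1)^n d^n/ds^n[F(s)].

L{e^(8t)} = 1/(s-8). d/ds[1/(s-8)] = -1/(s-8)². d²/ds²[1/(s-8)] = 2/(s-8)³. So L{t²·e^(8t)} = (-1)² · 2/(s-8)³ = 2/(s-8)³. Then L{8·t²·e^(8t)} = 8·2/(s-8)³ = 16/(s-8)³

Final answer: 16/(s-8)³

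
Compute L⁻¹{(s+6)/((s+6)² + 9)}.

Using frequency shift: L⁻¹{(s-a)/((s-a)² + b²)} = e^(at)cos(bt). Here a=-6, b=3

Final answer: e^(-6t)·cos(3t)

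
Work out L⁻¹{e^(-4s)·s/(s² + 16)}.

L⁻¹{s/(s² + 16)} = cos(4t). By the time shift theorem, L⁻¹{e^(-as)F(s)} = u(t-a)f(t-a) with a=4, so L⁻¹{e^(-4s)·s/(s² + 16)} = u(t-4)·cos(4(t-4))

Final answer: u(t-4)·cos(4(t-4))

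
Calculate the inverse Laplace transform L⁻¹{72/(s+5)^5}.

L⁻¹{n!/(s-a)^(n+1)} = t^n·e^(at) with n=4, a=-5. So L⁻¹{24/(s+5)^5} = t^4·e^(-5t), and L⁻¹{72/(s+5)^5} = (72/24)·t^4·e^(-5t) = 3·t^4·e^(-5t)

Final answer: 3·t^4·e^(-5t)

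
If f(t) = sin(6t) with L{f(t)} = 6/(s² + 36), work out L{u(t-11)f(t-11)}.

Time shift theorem: L{u(t-a)f(t-a)} = e^(-as)F(s). Here a=11, F(s) = 6/(s² + 36), so L{u(t-11)f(t-11)} = e^(-11s)·6/(s² + 36)

Final answer: e^(-11s)·6/(s² + 36)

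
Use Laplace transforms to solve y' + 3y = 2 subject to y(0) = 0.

sY + 3Y = 2/s. Y = 2/(s(s+3)). Partial fractions: Y = 2/3/s - 2/3/(s+3)

Final answer: y(t) = 2/3(1 - e^(-3t))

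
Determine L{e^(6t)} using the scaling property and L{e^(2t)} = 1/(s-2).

Using L{f(at)} = (1/a)F(s/a) with a=3 and f(t) = e^(2t): L{e^(6t)} = (1/3) · 1/((s/3)-2) = (1/3) · 3/(s-6) = 1/(s-6)

Final answer: 1/(s-6)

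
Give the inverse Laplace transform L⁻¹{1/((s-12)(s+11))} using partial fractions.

Decompose: A/(s-12) + B/(s+11). A = 1/23, B = -1/23. f(t) = (e^(12t) - e^(-11t))/23

Final answer: (e^(12t) - e^(-11t))/23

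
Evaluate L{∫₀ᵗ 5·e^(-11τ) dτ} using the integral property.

L{∫₀ᵗ f(τ)dτ} = F(s)/s with F(s) = 5/(s+11), so L{∫₀ᵗ 5·e^(-11τ) dτ} = 5/(s(s+11))

Final answer: 5/(s(s+11))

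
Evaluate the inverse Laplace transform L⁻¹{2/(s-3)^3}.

L⁻¹{n!/(s-a)^(n+1)} = t^n·e^(at), so L⁻¹{2/(s-3)^3} = t^2·e^(3t)

Final answer: t^2·e^(3t)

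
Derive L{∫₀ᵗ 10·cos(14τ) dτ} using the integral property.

L{∫₀ᵗ f(τ)dτ} = F(s)/s with F(s) = 10s/(s² + 196), so the result is (10s/(s² + 196))/s = 10/(s² + 196)

Final answer: 10/(s² + 196)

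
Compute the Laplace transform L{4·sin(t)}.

L{sin(ωt)} = ω/(s² + ω²), so L{sin(t)} = 1/(s² + 1). Then L{4·sin(t)} = 4·1/(s² + 1) = 4/(s² + 1)

Final answer: 4/(s² + 1)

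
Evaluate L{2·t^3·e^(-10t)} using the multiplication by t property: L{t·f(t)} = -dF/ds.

Using L{t^n·e^(at)} = n!/(s-a)^(n+1), L{t^3·e^(-10t)} = 6/(s+10)^4, so L{2·t^3·e^(-10t)} = 2·6/(s+10)^4 = 12/(s+10)^4

Final answer: 12/(s+10)^4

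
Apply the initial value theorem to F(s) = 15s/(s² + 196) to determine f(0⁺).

f(0⁺) = lim_{s→∞} s·15s/(s² + 196) = lim_{s→∞} 15s²/(s² + 196) = 15

Final answer: 15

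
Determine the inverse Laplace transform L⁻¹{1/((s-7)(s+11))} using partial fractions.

Decompose: A/(s-7) + B/(s+11). A = 1/18, B = -1/18. f(t) = (e^(7t) - e^(-11t))/18

Final answer: (e^(7t) - e^(-11t))/18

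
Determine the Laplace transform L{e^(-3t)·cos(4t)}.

L{e^(at)·cos(ωt)} = (s-a)/((s-a)² + ω²), so L{e^(-3t)·cos(4t)} = (s+3)/((s+3)² + 16)

Final answer: (s+3)/((s+3)² + 16)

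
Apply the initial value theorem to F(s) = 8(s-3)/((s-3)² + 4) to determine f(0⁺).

f(0⁺) = lim_{s→∞} sF(s) = lim_{s→∞} 8s(s-3)/((s-3)² + 4) = 8

Final answer: 8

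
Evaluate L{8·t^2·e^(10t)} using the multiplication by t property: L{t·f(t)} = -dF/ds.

Using L{t^n·e^(at)} = n!/(s-a)^(n+1), L{t^2·e^(10t)} = 2/(s-10)^3, so L{8·t^2·e^(10t)} = 8·2/(s-10)^3 = 16/(s-10)^3

Final answer: 16/(s-10)^3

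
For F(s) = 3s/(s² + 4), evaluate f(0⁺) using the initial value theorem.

f(0⁺) = lim_{s→∞} s·3s/(s² + 4) = lim_{s→∞} 3s²/(s² + 4) = 3

Final answer: 3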